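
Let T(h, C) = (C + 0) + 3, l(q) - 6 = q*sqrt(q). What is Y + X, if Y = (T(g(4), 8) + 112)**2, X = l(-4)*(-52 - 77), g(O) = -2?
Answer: 14355 + 1032*I ≈ 14355.0 + 1032.0*I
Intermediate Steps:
l(q) = 6 + q**(3/2) (l(q) = 6 + q*sqrt(q) = 6 + q**(3/2))
T(h, C) = 3 + C (T(h, C) = C + 3 = 3 + C)
X = -774 + 1032*I (X = (6 + (-4)**(3/2))*(-52 - 77) = (6 - 8*I)*(-129) = -774 + 1032*I ≈ -774.0 + 1032.0*I)
Y = 15129 (Y = ((3 + 8) + 112)**2 = (11 + 112)**2 = 123**2 = 15129)
Y + X = 15129 + (-774 + 1032*I) = 14355 + 1032*I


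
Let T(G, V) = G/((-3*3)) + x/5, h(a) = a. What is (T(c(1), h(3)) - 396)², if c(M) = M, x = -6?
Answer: 319658641/2025 ≈ 1.5786e+5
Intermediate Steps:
T(G, V) = -6/5 - G/9 (T(G, V) = G/((-3*3)) - 6/5 = G/(-9) - 6*⅕ = G*(-⅑) - 6/5 = -G/9 - 6/5 = -6/5 - G/9)
(T(c(1), h(3)) - 396)² = ((-6/5 - ⅑*1) - 396)² = ((-6/5 - ⅑) - 396)² = (-59/45 - 396)² = (-17879/45)² = 319658641/2025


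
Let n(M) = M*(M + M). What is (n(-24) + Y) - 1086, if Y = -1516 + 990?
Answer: -460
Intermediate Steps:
n(M) = 2*M² (n(M) = M*(2*M) = 2*M²)
Y = -526
(n(-24) + Y) - 1086 = (2*(-24)² - 526) - 1086 = (2*576 - 526) - 1086 = (1152 - 526) - 1086 = 626 - 1086 = -460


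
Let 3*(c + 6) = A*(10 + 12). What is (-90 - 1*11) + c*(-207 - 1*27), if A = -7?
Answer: 13315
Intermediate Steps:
c = -172/3 (c = -6 + (-7*(10 + 12))/3 = -6 + (-7*22)/3 = -6 + (1/3)*(-154) = -6 - 154/3 = -172/3 ≈ -57.333)
(-90 - 1*11) + c*(-207 - 1*27) = (-90 - 1*11) - 172*(-207 - 1*27)/3 = (-90 - 11) - 172*(-207 - 27)/3 = -101 - 172/3*(-234) = -101 + 13416 = 13315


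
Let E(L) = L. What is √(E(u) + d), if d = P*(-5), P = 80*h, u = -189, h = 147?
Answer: 53*I*√21 ≈ 242.88*I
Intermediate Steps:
P = 11760 (P = 80*147 = 11760)
d = -58800 (d = 11760*(-5) = -58800)
√(E(u) + d) = √(-189 - 58800) = √(-58989) = 53*I*√21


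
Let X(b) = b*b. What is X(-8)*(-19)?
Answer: -1216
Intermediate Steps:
X(b) = b²
X(-8)*(-19) = (-8)²*(-19) = 64*(-19) = -1216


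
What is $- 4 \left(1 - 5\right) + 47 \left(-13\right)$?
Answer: $-595$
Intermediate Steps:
$- 4 \left(1 - 5\right) + 47 \left(-13\right) = \left(-4\right) \left(-4\right) - 611 = 16 - 611 = -595$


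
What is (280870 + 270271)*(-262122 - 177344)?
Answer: -242207730706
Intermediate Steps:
(280870 + 270271)*(-262122 - 177344) = 551141*(-439466) = -242207730706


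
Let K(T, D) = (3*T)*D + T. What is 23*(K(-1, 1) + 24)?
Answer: 460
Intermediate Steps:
K(T, D) = T + 3*D*T (K(T, D) = 3*D*T + T = T + 3*D*T)
23*(K(-1, 1) + 24) = 23*(-(1 + 3*1) + 24) = 23*(-(1 + 3) + 24) = 23*(-1*4 + 24) = 23*(-4 + 24) = 23*20 = 460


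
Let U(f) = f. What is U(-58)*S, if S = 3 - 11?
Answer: 464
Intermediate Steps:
S = -8
U(-58)*S = -58*(-8) = 464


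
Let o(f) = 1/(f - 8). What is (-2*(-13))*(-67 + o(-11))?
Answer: -33124/19 ≈ -1743.4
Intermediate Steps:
o(f) = 1/(-8 + f)
(-2*(-13))*(-67 + o(-11)) = (-2*(-13))*(-67 + 1/(-8 - 11)) = 26*(-67 + 1/(-19)) = 26*(-67 - 1/19) = 26*(-1274/19) = -33124/19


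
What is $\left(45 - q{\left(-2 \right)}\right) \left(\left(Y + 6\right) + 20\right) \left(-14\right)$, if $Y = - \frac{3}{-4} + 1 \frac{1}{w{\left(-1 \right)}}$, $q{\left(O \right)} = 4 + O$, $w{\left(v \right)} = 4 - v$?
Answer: $- \frac{162239}{10} \approx -16224.0$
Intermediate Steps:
$Y = \frac{19}{20}$ ($Y = - \frac{3}{-4} + 1 \frac{1}{4 - -1} = \left(-3\right) \left(- \frac{1}{4}\right) + 1 \frac{1}{4 + 1} = \frac{3}{4} + 1 \cdot \frac{1}{5} = \frac{3}{4} + \frac{1}{5} = \frac{19}{20} \approx 0.95$)
$\left(45 - q{\left(-2 \right)}\right) \left(\left(Y + 6\right) + 20\right) \left(-14\right) = \left(45 - \left(4 - 2\right)\right) \left(\left(\frac{19}{20} + 6\right) + 20\right) \left(-14\right) = \left(45 - 2\right) \left(\frac{139}{20} + 20\right) \left(-14\right) = \left(45 - 2\right) \frac{539}{20} \left(-14\right) = 43 \cdot \frac{539}{20} \left(-14\right) = \frac{23177}{20} \left(-14\right) = - \frac{162239}{10}$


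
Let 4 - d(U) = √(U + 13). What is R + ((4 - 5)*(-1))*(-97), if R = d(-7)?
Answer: -93 - √6 ≈ -95.449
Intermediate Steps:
d(U) = 4 - √(13 + U) (d(U) = 4 - √(U + 13) = 4 - √(13 + U))
R = 4 - √6 (R = 4 - √(13 - 7) = 4 - √6 ≈ 1.5505)
R + ((4 - 5)*(-1))*(-97) = (4 - √6) + ((4 - 5)*(-1))*(-97) = (4 - √6) - 1*(-1)*(-97) = (4 - √6) + 1*(-97) = (4 - √6) - 97 = -93 - √6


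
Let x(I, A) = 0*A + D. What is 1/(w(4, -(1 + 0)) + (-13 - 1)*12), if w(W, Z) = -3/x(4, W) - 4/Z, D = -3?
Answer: -1/163 ≈ -0.0061350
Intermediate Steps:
x(I, A) = -3 (x(I, A) = 0*A - 3 = 0 - 3 = -3)
w(W, Z) = 1 - 4/Z (w(W, Z) = -3/(-3) - 4/Z = -3*(-⅓) - 4/Z = 1 - 4/Z)
1/(w(4, -(1 + 0)) + (-13 - 1)*12) = 1/((-4 - (1 + 0))/((-(1 + 0))) + (-13 - 1)*12) = 1/((-4 - 1*1)/((-1*1)) - 14*12) = 1/((-4 - 1)/(-1) - 168) = 1/(-1*(-5) - 168) = 1/(5 - 168) = 1/(-163) = -1/163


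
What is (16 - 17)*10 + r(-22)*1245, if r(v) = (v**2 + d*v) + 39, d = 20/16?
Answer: 1233775/2 ≈ 6.1689e+5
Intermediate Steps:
d = 5/4 (d = 20*(1/16) = 5/4 ≈ 1.2500)
r(v) = 39 + v**2 + 5*v/4 (r(v) = (v**2 + 5*v/4) + 39 = 39 + v**2 + 5*v/4)
(16 - 17)*10 + r(-22)*1245 = (16 - 17)*10 + (39 + (-22)**2 + (5/4)*(-22))*1245 = -1*10 + (39 + 484 - 55/2)*1245 = -10 + (991/2)*1245 = -10 + 1233795/2 = 1233775/2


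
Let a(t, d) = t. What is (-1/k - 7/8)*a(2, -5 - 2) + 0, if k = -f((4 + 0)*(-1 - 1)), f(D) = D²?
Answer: -55/32 ≈ -1.7188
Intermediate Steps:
k = -64 (k = -((4 + 0)*(-1 - 1))² = -(4*(-2))² = -1*(-8)² = -1*64 = -64)
(-1/k - 7/8)*a(2, -5 - 2) + 0 = (-1/(-64) - 7/8)*2 + 0 = (-1*(-1/64) - 7*⅛)*2 + 0 = (1/64 - 7/8)*2 + 0 = -55/64*2 + 0 = -55/32 + 0 = -55/32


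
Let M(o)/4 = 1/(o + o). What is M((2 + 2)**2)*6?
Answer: 3/4 ≈ 0.75000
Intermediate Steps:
M(o) = 2/o (M(o) = 4/(o + o) = 4/((2*o)) = 4*(1/(2*o)) = 2/o)
M((2 + 2)**2)*6 = (2/((2 + 2)**2))*6 = (2/(4**2))*6 = (2/16)*6 = (2*(1/16))*6 = (1/8)*6 = 3/4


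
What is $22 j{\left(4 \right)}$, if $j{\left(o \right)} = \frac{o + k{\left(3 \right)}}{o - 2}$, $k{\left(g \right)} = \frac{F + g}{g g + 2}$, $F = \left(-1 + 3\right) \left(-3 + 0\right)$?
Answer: $41$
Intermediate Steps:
$F = -6$ ($F = 2 \left(-3\right) = -6$)
$k{\left(g \right)} = \frac{-6 + g}{2 + g^{2}}$ ($k{\left(g \right)} = \frac{-6 + g}{g g + 2} = \frac{-6 + g}{g^{2} + 2} = \frac{-6 + g}{2 + g^{2}}$)
$j{\left(o \right)} = \frac{- \frac{3}{11} + o}{-2 + o}$ ($j{\left(o \right)} = \frac{o + \frac{-6 + 3}{2 + 3^{2}}}{o - 2} = \frac{o + \frac{1}{2 + 9} \left(-3\right)}{-2 + o} = \frac{o + \frac{1}{11} \left(-3\right)}{-2 + o} = \frac{o - \frac{3}{11}}{-2 + o} = \frac{- \frac{3}{11} + o}{-2 + o}$)
$22 j{\left(4 \right)} = 22 \frac{- \frac{3}{11} + 4}{-2 + 4} = 22 \cdot \frac{1}{2} \cdot \frac{41}{11} = 22 \cdot \frac{41}{22} = 41$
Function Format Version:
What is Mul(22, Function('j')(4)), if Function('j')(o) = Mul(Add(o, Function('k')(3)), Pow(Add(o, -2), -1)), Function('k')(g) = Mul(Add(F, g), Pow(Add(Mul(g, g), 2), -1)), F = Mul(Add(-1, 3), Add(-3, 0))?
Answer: 41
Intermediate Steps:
F = -6 (F = Mul(2, -3) = -6)
Function('k')(g) = Mul(Pow(Add(2, Pow(g, 2)), -1), Add(-6, g)) (Function('k')(g) = Mul(Add(-6, g), Pow(Add(Mul(g, g), 2), -1)) = Mul(Add(-6, g), Pow(Add(Pow(g, 2), 2), -1)) = Mul(Add(-6, g), Pow(Add(2, Pow(g, 2)), -1)) = Mul(Pow(Add(2, Pow(g, 2)), -1), Add(-6, g)))
Function('j')(o) = Mul(Pow(Add(-2, o), -1), Add(Rational(-3, 11), o)) (Function('j')(o) = Mul(Add(o, Mul(Pow(Add(2, Pow(3, 2)), -1), Add(-6, 3))), Pow(Add(o, -2), -1)) = Mul(Add(o, Mul(Pow(Add(2, 9), -1), -3)), Pow(Add(-2, o), -1)) = Mul(Add(o, Mul(Pow(11, -1), -3)), Pow(Add(-2, o), -1)) = Mul(Add(o, Mul(Rational(1, 11), -3)), Pow(Add(-2, o), -1)) = Mul(Add(o, Rational(-3, 11)), Pow(Add(-2, o), -1)) = Mul(Add(Rational(-3, 11), o), Pow(Add(-2, o), -1)) = Mul(Pow(Add(-2, o), -1), Add(Rational(-3, 11), o)))
Mul(22, Function('j')(4)) = Mul(22, Mul(Pow(Add(-2, 4), -1), Add(Rational(-3, 11), 4))) = Mul(22, Mul(Pow(2, -1), Rational(41, 11))) = Mul(22, Mul(Rational(1, 2), Rational(41, 11))) = Mul(22, Rational(41, 22)) = 41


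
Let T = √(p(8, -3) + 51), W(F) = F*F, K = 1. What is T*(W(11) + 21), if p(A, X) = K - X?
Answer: 142*√55 ≈ 1053.1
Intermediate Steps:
p(A, X) = 1 - X
W(F) = F²
T = √55 (T = √((1 - 1*(-3)) + 51) = √((1 + 3) + 51) = √(4 + 51) = √55 ≈ 7.4162)
T*(W(11) + 21) = √55*(11² + 21) = √55*(121 + 21) = √55*142 = 142*√55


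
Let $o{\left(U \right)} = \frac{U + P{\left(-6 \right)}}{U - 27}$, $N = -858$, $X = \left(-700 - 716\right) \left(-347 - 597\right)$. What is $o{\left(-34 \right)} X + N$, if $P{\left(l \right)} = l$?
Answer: $\frac{53415822}{61} \approx 8.7567 \cdot 10^{5}$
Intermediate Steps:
$X = 1336704$ ($X = \left(-1416\right) \left(-944\right) = 1336704$)
$o{\left(U \right)} = \frac{-6 + U}{-27 + U}$ ($o{\left(U \right)} = \frac{U - 6}{U - 27} = \frac{-6 + U}{-27 + U}$)
$o{\left(-34 \right)} X + N = \frac{-6 - 34}{-27 - 34} \cdot 1336704 - 858 = \frac{1}{-61} \left(-40\right) 1336704 - 858 = \left(- \frac{1}{61}\right) \left(-40\right) 1336704 - 858 = \frac{40}{61} \cdot 1336704 - 858 = \frac{53468160}{61} - 858 = \frac{53415822}{61}$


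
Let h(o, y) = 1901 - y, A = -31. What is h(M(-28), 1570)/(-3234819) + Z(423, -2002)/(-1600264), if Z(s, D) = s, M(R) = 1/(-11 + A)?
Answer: -1898015821/5176564392216 ≈ -0.00036666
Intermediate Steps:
M(R) = -1/42 (M(R) = 1/(-11 - 31) = 1/(-42) = -1/42)
h(M(-28), 1570)/(-3234819) + Z(423, -2002)/(-1600264) = (1901 - 1*1570)/(-3234819) + 423/(-1600264) = (1901 - 1570)*(-1/3234819) + 423*(-1/1600264) = 331*(-1/3234819) - 423/1600264 = -331/3234819 - 423/1600264 = -1898015821/5176564392216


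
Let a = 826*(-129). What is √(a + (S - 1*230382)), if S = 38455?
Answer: I*√298481 ≈ 546.33*I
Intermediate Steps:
a = -106554
√(a + (S - 1*230382)) = √(-106554 + (38455 - 1*230382)) = √(-106554 + (38455 - 230382)) = √(-106554 - 191927) = √(-298481) = I*√298481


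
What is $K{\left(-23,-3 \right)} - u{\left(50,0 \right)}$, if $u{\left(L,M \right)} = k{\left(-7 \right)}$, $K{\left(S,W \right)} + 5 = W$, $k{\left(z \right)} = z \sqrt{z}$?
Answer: $-8 + 7 i \sqrt{7} \approx -8.0 + 18.52 i$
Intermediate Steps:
$k{\left(z \right)} = z^{\frac{3}{2}}$
$K{\left(S,W \right)} = -5 + W$
$u{\left(L,M \right)} = - 7 i \sqrt{7}$ ($u{\left(L,M \right)} = \left(-7\right)^{\frac{3}{2}} = - 7 i \sqrt{7}$)
$K{\left(-23,-3 \right)} - u{\left(50,0 \right)} = \left(-5 - 3\right) - - 7 i \sqrt{7} = -8 + 7 i \sqrt{7}$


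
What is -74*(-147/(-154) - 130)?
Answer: 105043/11 ≈ 9549.4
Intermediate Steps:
-74*(-147/(-154) - 130) = -74*(-147*(-1/154) - 130) = -74*(21/22 - 130) = -74*(-2839/22) = 105043/11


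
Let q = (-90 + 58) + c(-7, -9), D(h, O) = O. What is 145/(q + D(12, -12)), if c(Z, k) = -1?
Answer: -29/9 ≈ -3.2222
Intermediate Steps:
q = -33 (q = (-90 + 58) - 1 = -32 - 1 = -33)
145/(q + D(12, -12)) = 145/(-33 - 12) = 145/(-45) = 145*(-1/45) = -29/9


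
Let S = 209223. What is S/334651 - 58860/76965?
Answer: -239647311/1717094281 ≈ -0.13957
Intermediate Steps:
S/334651 - 58860/76965 = 209223/334651 - 58860/76965 = 209223*(1/334651) - 58860*1/76965 = 209223/334651 - 3924/5131 = -239647311/1717094281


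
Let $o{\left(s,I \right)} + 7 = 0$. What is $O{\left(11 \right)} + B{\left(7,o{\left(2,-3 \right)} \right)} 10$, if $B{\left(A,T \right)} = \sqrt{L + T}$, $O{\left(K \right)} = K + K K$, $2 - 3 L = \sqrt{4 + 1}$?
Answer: $132 + \frac{10 \sqrt{-57 - 3 \sqrt{5}}}{3} \approx 132.0 + 26.606 i$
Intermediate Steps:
$L = \frac{2}{3} - \frac{\sqrt{5}}{3}$ ($L = \frac{2}{3} - \frac{\sqrt{4 + 1}}{3} = \frac{2}{3} - \frac{\sqrt{5}}{3} \approx -0.078689$)
$o{\left(s,I \right)} = -7$ ($o{\left(s,I \right)} = -7 + 0 = -7$)
$O{\left(K \right)} = K + K^{2}$
$B{\left(A,T \right)} = \sqrt{\frac{2}{3} + T - \frac{\sqrt{5}}{3}}$ ($B{\left(A,T \right)} = \sqrt{\left(\frac{2}{3} - \frac{\sqrt{5}}{3}\right) + T} = \sqrt{\frac{2}{3} + T - \frac{\sqrt{5}}{3}}$)
$O{\left(11 \right)} + B{\left(7,o{\left(2,-3 \right)} \right)} 10 = 11 \left(1 + 11\right) + \frac{\sqrt{6 - 3 \sqrt{5} + 9 \left(-7\right)}}{3} \cdot 10 = 11 \cdot 12 + \frac{\sqrt{6 - 3 \sqrt{5} - 63}}{3} \cdot 10 = 132 + \frac{\sqrt{-57 - 3 \sqrt{5}}}{3} \cdot 10 = 132 + \frac{10 \sqrt{-57 - 3 \sqrt{5}}}{3}$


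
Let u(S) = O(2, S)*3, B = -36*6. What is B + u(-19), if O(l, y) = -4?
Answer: -228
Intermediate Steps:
B = -216
u(S) = -12 (u(S) = -4*3 = -12)
B + u(-19) = -216 - 12 = -228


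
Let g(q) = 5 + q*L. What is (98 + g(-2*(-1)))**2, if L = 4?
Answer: 12321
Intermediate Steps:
g(q) = 5 + 4*q (g(q) = 5 + q*4 = 5 + 4*q)
(98 + g(-2*(-1)))**2 = (98 + (5 + 4*(-2*(-1))))**2 = (98 + (5 + 4*2))**2 = (98 + (5 + 8))**2 = (98 + 13)**2 = 111**2 = 12321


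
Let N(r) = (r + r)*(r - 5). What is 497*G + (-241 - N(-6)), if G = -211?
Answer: -105240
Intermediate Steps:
N(r) = 2*r*(-5 + r) (N(r) = (2*r)*(-5 + r) = 2*r*(-5 + r))
497*G + (-241 - N(-6)) = 497*(-211) + (-241 - 2*(-6)*(-5 - 6)) = -104867 + (-241 - 2*(-6)*(-11)) = -104867 + (-241 - 1*132) = -104867 + (-241 - 132) = -104867 - 373 = -105240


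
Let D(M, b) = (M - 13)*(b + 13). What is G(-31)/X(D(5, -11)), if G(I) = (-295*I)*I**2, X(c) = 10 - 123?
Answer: -8788345/113 ≈ -77773.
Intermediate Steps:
D(M, b) = (-13 + M)*(13 + b)
X(c) = -113
G(I) = -295*I**3
G(-31)/X(D(5, -11)) = -295*(-31)**3/(-113) = -295*(-29791)*(-1/113) = 8788345*(-1/113) = -8788345/113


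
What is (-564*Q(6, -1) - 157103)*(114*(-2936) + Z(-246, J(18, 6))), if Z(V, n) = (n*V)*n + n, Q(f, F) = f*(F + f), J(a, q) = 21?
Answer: 77121598887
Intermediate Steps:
Z(V, n) = n + V*n² (Z(V, n) = (V*n)*n + n = V*n² + n = n + V*n²)
(-564*Q(6, -1) - 157103)*(114*(-2936) + Z(-246, J(18, 6))) = (-3384*(-1 + 6) - 157103)*(114*(-2936) + 21*(1 - 246*21)) = (-3384*5 - 157103)*(-334704 + 21*(1 - 5166)) = (-564*30 - 157103)*(-334704 + 21*(-5165)) = (-16920 - 157103)*(-334704 - 108465) = -174023*(-443169) = 77121598887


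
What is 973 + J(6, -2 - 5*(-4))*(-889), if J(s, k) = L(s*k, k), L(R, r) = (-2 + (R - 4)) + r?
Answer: -105707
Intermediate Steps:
L(R, r) = -6 + R + r (L(R, r) = (-2 + (-4 + R)) + r = (-6 + R) + r = -6 + R + r)
J(s, k) = -6 + k + k*s (J(s, k) = -6 + s*k + k = -6 + k*s + k = -6 + k + k*s)
973 + J(6, -2 - 5*(-4))*(-889) = 973 + (-6 + (-2 - 5*(-4)) + (-2 - 5*(-4))*6)*(-889) = 973 + (-6 + (-2 + 20) + (-2 + 20)*6)*(-889) = 973 + (-6 + 18 + 18*6)*(-889) = 973 + (-6 + 18 + 108)*(-889) = 973 + 120*(-889) = 973 - 106680 = -105707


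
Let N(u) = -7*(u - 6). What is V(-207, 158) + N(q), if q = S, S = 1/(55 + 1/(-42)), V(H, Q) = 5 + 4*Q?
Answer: 1567517/2309 ≈ 678.87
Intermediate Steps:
S = 42/2309 (S = 1/(55 - 1/42) = 1/(2309/42) = 42/2309 ≈ 0.018190)
q = 42/2309 ≈ 0.018190
N(u) = 42 - 7*u (N(u) = -7*(-6 + u) = 42 - 7*u)
V(-207, 158) + N(q) = (5 + 4*158) + (42 - 7*42/2309) = (5 + 632) + (42 - 294/2309) = 637 + 96684/2309 = 1567517/2309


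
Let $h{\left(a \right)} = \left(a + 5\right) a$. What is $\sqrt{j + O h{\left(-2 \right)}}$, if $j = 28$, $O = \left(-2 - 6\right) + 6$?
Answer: $2 \sqrt{10} \approx 6.3246$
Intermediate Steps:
$h{\left(a \right)} = a \left(5 + a\right)$ ($h{\left(a \right)} = \left(5 + a\right) a = a \left(5 + a\right)$)
$O = -2$ ($O = \left(-2 - 6\right) + 6 = -8 + 6 = -2$)
$\sqrt{j + O h{\left(-2 \right)}} = \sqrt{28 - 2 \left(- 2 \left(5 - 2\right)\right)} = \sqrt{28 - 2 \left(\left(-2\right) 3\right)} = \sqrt{28 - -12} = \sqrt{28 + 12} = \sqrt{40} = 2 \sqrt{10}$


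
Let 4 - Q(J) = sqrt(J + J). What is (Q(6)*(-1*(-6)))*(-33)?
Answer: -792 + 396*sqrt(3) ≈ -106.11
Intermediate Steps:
Q(J) = 4 - sqrt(2)*sqrt(J) (Q(J) = 4 - sqrt(J + J) = 4 - sqrt(2*J) = 4 - sqrt(2)*sqrt(J))
(Q(6)*(-1*(-6)))*(-33) = ((4 - sqrt(2)*sqrt(6))*(-1*(-6)))*(-33) = ((4 - 2*sqrt(3))*6)*(-33) = (24 - 12*sqrt(3))*(-33) = -792 + 396*sqrt(3)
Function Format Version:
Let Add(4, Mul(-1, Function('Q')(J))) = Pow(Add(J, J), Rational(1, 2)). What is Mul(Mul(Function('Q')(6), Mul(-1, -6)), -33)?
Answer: Add(-792, Mul(396, Pow(3, Rational(1, 2)))) ≈ -106.11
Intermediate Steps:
Function('Q')(J) = Add(4, Mul(-1, Pow(2, Rational(1, 2)), Pow(J, Rational(1, 2)))) (Function('Q')(J) = Add(4, Mul(-1, Pow(Add(J, J), Rational(1, 2)))) = Add(4, Mul(-1, Pow(Mul(2, J), Rational(1, 2)))) = Add(4, Mul(-1, Mul(Pow(2, Rational(1, 2)), Pow(J, Rational(1, 2))))) = Add(4, Mul(-1, Pow(2, Rational(1, 2)), Pow(J, Rational(1, 2)))))
Mul(Mul(Function('Q')(6), Mul(-1, -6)), -33) = Mul(Mul(Add(4, Mul(-1, Pow(2, Rational(1, 2)), Pow(6, Rational(1, 2)))), Mul(-1, -6)), -33) = Mul(Mul(Add(4, Mul(-2, Pow(3, Rational(1, 2)))), 6), -33) = Mul(Add(24, Mul(-12, Pow(3, Rational(1, 2)))), -33) = Add(-792, Mul(396, Pow(3, Rational(1, 2))))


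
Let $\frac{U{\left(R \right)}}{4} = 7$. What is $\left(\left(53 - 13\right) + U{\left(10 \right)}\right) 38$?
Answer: $2584$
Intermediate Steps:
$U{\left(R \right)} = 28$ ($U{\left(R \right)} = 4 \cdot 7 = 28$)
$\left(\left(53 - 13\right) + U{\left(10 \right)}\right) 38 = \left(\left(53 - 13\right) + 28\right) 38 = \left(40 + 28\right) 38 = 68 \cdot 38 = 2584$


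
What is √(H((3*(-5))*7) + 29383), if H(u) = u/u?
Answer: 2*√7346 ≈ 171.42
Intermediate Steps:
H(u) = 1
√(H((3*(-5))*7) + 29383) = √(1 + 29383) = √29384 = 2*√7346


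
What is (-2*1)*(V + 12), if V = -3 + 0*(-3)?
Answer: -18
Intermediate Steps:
V = -3 (V = -3 + 0 = -3)
(-2*1)*(V + 12) = (-2*1)*(-3 + 12) = -2*9 = -18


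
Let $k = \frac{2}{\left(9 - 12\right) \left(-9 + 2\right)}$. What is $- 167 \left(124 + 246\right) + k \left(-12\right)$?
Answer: $- \frac{432538}{7} \approx -61791.0$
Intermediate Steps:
$k = \frac{2}{21}$ ($k = \frac{2}{\left(-3\right) \left(-7\right)} = \frac{2}{21} \approx 0.095238$)
$- 167 \left(124 + 246\right) + k \left(-12\right) = - 167 \left(124 + 246\right) + \frac{2}{21} \left(-12\right) = \left(-167\right) 370 - \frac{8}{7} = -61790 - \frac{8}{7} = - \frac{432538}{7}$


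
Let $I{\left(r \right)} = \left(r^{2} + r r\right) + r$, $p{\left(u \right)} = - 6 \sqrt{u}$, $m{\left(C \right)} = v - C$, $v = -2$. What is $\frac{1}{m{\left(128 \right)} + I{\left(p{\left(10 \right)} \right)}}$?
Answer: $\frac{59}{34774} + \frac{3 \sqrt{10}}{173870} \approx 0.0017512$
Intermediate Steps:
$m{\left(C \right)} = -2 - C$
$I{\left(r \right)} = r + 2 r^{2}$ ($I{\left(r \right)} = \left(r^{2} + r^{2}\right) + r = 2 r^{2} + r = r + 2 r^{2}$)
$\frac{1}{m{\left(128 \right)} + I{\left(p{\left(10 \right)} \right)}} = \frac{1}{\left(-2 - 128\right) + - 6 \sqrt{10} \left(1 + 2 \left(- 6 \sqrt{10}\right)\right)} = \frac{1}{\left(-2 - 128\right) + - 6 \sqrt{10} \left(1 - 12 \sqrt{10}\right)} = \frac{1}{-130 - 6 \sqrt{10} \left(1 - 12 \sqrt{10}\right)}$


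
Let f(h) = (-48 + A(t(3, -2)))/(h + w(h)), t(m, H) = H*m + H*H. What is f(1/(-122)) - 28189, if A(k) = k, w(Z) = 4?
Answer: -13734143/487 ≈ -28202.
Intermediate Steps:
t(m, H) = H² + H*m (t(m, H) = H*m + H² = H² + H*m)
f(h) = -50/(4 + h) (f(h) = (-48 - 2*(-2 + 3))/(h + 4) = (-48 - 2*1)/(4 + h) = (-48 - 2)/(4 + h) = -50/(4 + h))
f(1/(-122)) - 28189 = -50/(4 + 1/(-122)) - 28189 = -50/(4 - 1/122) - 28189 = -50/487/122 - 28189 = -50*122/487 - 28189 = -6100/487 - 28189 = -13734143/487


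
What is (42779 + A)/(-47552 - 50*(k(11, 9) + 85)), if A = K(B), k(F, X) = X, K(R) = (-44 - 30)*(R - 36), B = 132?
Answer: -35675/52252 ≈ -0.68275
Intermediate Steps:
K(R) = 2664 - 74*R (K(R) = -74*(-36 + R) = 2664 - 74*R)
A = -7104 (A = 2664 - 74*132 = 2664 - 9768 = -7104)
(42779 + A)/(-47552 - 50*(k(11, 9) + 85)) = (42779 - 7104)/(-47552 - 50*(9 + 85)) = 35675/(-47552 - 50*94) = 35675/(-47552 - 4700) = 35675/(-52252) = 35675*(-1/52252) = -35675/52252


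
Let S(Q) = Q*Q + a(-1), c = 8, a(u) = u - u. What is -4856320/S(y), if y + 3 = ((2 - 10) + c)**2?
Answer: -4856320/9 ≈ -5.3959e+5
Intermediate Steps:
a(u) = 0
y = -3 (y = -3 + ((2 - 10) + 8)**2 = -3 + (-8 + 8)**2 = -3 + 0**2 = -3 + 0 = -3)
S(Q) = Q**2 (S(Q) = Q*Q + 0 = Q**2 + 0 = Q**2)
-4856320/S(y) = -4856320/((-3)**2) = -4856320/9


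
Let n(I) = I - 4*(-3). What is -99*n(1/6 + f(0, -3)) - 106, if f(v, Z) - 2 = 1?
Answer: -3215/2 ≈ -1607.5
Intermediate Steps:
f(v, Z) = 3 (f(v, Z) = 2 + 1 = 3)
n(I) = 12 + I (n(I) = I + 12 = 12 + I)
-99*n(1/6 + f(0, -3)) - 106 = -99*(12 + (1/6 + 3)) - 106 = -99*(12 + (1*(⅙) + 3)) - 106 = -99*(12 + (⅙ + 3)) - 106 = -99*(12 + 19/6) - 106 = -99*91/6 - 106 = -3003/2 - 106 = -3215/2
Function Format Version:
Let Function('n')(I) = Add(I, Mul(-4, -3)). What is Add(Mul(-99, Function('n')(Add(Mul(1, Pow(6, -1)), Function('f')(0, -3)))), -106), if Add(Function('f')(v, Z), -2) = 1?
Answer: Rational(-3215, 2) ≈ -1607.5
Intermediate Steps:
Function('f')(v, Z) = 3 (Function('f')(v, Z) = Add(2, 1) = 3)
Function('n')(I) = Add(12, I) (Function('n')(I) = Add(I, 12) = Add(12, I))
Add(Mul(-99, Function('n')(Add(Mul(1, Pow(6, -1)), Function('f')(0, -3)))), -106) = Add(Mul(-99, Add(12, Add(Mul(1, Pow(6, -1)), 3))), -106) = Add(Mul(-99, Add(12, Add(Mul(1, Rational(1, 6)), 3))), -106) = Add(Mul(-99, Add(12, Add(Rational(1, 6), 3))), -106) = Add(Mul(-99, Add(12, Rational(19, 6))), -106) = Add(Mul(-99, Rational(91, 6)), -106) = Add(Rational(-3003, 2), -106) = Rational(-3215, 2)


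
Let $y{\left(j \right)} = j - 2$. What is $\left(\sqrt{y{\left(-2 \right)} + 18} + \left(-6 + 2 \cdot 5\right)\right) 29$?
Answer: $116 + 29 \sqrt{14} \approx 224.51$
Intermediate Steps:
$y{\left(j \right)} = -2 + j$ ($y{\left(j \right)} = j - 2 = -2 + j$)
$\left(\sqrt{y{\left(-2 \right)} + 18} + \left(-6 + 2 \cdot 5\right)\right) 29 = \left(\sqrt{\left(-2 - 2\right) + 18} + \left(-6 + 2 \cdot 5\right)\right) 29 = \left(\sqrt{-4 + 18} + \left(-6 + 10\right)\right) 29 = \left(\sqrt{14} + 4\right) 29 = \left(4 + \sqrt{14}\right) 29 = 116 + 29 \sqrt{14}$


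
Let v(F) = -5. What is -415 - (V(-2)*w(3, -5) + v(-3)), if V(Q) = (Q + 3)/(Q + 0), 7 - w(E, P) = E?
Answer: -408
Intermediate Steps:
w(E, P) = 7 - E
V(Q) = (3 + Q)/Q
-415 - (V(-2)*w(3, -5) + v(-3)) = -415 - (((3 - 2)/(-2))*(7 - 1*3) - 5) = -415 - ((-½*1)*(7 - 3) - 5) = -415 - (-½*4 - 5) = -415 - (-2 - 5) = -415 - 1*(-7) = -415 + 7 = -408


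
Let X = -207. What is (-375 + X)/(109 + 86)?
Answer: -194/65 ≈ -2.9846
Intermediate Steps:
(-375 + X)/(109 + 86) = (-375 - 207)/(109 + 86) = -582/195 = -582*1/195 = -194/65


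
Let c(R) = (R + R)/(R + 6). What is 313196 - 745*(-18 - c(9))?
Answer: 327500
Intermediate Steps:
c(R) = 2*R/(6 + R) (c(R) = (2*R)/(6 + R) = 2*R/(6 + R))
313196 - 745*(-18 - c(9)) = 313196 - 745*(-18 - 2*9/(6 + 9)) = 313196 - 745*(-18 - 2*9/15) = 313196 - 745*(-18 - 1*6/5) = 313196 - 745*(-18 - 6/5) = 313196 - 745*(-96/5) = 313196 + 14304 = 327500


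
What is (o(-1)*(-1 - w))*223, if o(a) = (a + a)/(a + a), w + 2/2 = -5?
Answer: 1115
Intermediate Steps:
w = -6 (w = -1 - 5 = -6)
o(a) = 1 (o(a) = (2*a)/((2*a)) = (2*a)*(1/(2*a)) = 1)
(o(-1)*(-1 - w))*223 = (1*(-1 - 1*(-6)))*223 = (1*(-1 + 6))*223 = (1*5)*223 = 5*223 = 1115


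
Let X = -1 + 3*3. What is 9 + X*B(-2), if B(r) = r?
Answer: -7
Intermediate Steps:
X = 8 (X = -1 + 9 = 8)
9 + X*B(-2) = 9 + 8*(-2) = 9 - 16 = -7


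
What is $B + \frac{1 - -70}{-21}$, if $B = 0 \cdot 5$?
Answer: $- \frac{71}{21} \approx -3.381$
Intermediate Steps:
$B = 0$
$B + \frac{1 - -70}{-21} = 0 + \frac{1 - -70}{-21} = 0 - \frac{1 + 70}{21} = 0 - \frac{71}{21} = - \frac{71}{21}$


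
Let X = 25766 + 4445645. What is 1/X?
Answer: 1/4471411 ≈ 2.2364e-7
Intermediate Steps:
X = 4471411
1/X = 1/4471411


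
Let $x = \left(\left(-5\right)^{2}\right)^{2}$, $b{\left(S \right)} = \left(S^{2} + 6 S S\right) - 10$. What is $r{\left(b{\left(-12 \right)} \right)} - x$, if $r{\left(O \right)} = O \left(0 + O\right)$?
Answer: $995379$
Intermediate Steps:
$b{\left(S \right)} = -10 + 7 S^{2}$ ($b{\left(S \right)} = \left(S^{2} + 6 S^{2}\right) - 10 = 7 S^{2} - 10 = -10 + 7 S^{2}$)
$x = 625$ ($x = 25^{2} = 625$)
$r{\left(O \right)} = O^{2}$ ($r{\left(O \right)} = O O = O^{2}$)
$r{\left(b{\left(-12 \right)} \right)} - x = \left(-10 + 7 \left(-12\right)^{2}\right)^{2} - 625 = \left(-10 + 7 \cdot 144\right)^{2} - 625 = \left(-10 + 1008\right)^{2} - 625 = 998^{2} - 625 = 996004 - 625 = 995379$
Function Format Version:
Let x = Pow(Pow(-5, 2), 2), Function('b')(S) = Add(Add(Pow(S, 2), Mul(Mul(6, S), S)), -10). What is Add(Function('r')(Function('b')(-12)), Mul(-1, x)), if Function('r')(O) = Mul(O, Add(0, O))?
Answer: 995379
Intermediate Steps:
Function('b')(S) = Add(-10, Mul(7, Pow(S, 2))) (Function('b')(S) = Add(Add(Pow(S, 2), Mul(6, Pow(S, 2))), -10) = Add(Mul(7, Pow(S, 2)), -10) = Add(-10, Mul(7, Pow(S, 2))))
x = 625 (x = Pow(25, 2) = 625)
Function('r')(O) = Pow(O, 2) (Function('r')(O) = Mul(O, O) = Pow(O, 2))
Add(Function('r')(Function('b')(-12)), Mul(-1, x)) = Add(Pow(Add(-10, Mul(7, Pow(-12, 2))), 2), Mul(-1, 625)) = Add(Pow(Add(-10, Mul(7, 144)), 2), -625) = Add(Pow(Add(-10, 1008), 2), -625) = Add(Pow(998, 2), -625) = Add(996004, -625) = 995379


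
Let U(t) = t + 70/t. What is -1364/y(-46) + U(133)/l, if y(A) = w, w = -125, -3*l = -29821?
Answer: 773792411/70824875 ≈ 10.925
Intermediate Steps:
l = 29821/3 (l = -1/3*(-29821) = 29821/3 ≈ 9940.3)
y(A) = -125
-1364/y(-46) + U(133)/l = -1364/(-125) + (133 + 70/133)/(29821/3) = -1364*(-1/125) + (133 + 70*(1/133))*(3/29821) = 1364/125 + (133 + 10/19)*(3/29821) = 1364/125 + (2537/19)*(3/29821) = 1364/125 + 7611/566599 = 773792411/70824875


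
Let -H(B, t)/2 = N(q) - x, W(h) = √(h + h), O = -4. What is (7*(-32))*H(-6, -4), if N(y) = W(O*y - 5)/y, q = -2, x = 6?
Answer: -2688 - 224*√6 ≈ -3236.7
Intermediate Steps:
W(h) = √2*√h (W(h) = √(2*h) = √2*√h)
N(y) = √2*√(-5 - 4*y)/y (N(y) = (√2*√(-4*y - 5))/y = (√2*√(-5 - 4*y))/y = √2*√(-5 - 4*y)/y)
H(B, t) = 12 + √6 (H(B, t) = -2*(√(-10 - 8*(-2))/(-2) - 1*6) = -2*(-√(-10 + 16)/2 - 6) = -2*(-√6/2 - 6) = -2*(-6 - √6/2) = 12 + √6)
(7*(-32))*H(-6, -4) = (7*(-32))*(12 + √6) = -224*(12 + √6) = -2688 - 224*√6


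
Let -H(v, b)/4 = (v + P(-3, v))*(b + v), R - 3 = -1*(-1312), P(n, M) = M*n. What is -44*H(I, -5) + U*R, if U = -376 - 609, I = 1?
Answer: -1293867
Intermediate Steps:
R = 1315 (R = 3 - 1*(-1312) = 3 + 1312 = 1315)
H(v, b) = 8*v*(b + v) (H(v, b) = -4*(v + v*(-3))*(b + v) = -4*(v - 3*v)*(b + v) = -4*(-2*v)*(b + v) = -(-8)*v*(b + v) = 8*v*(b + v))
U = -985
-44*H(I, -5) + U*R = -352*(-5 + 1) - 985*1315 = -352*(-4) - 1295275 = -44*(-32) - 1295275 = 1408 - 1295275 = -1293867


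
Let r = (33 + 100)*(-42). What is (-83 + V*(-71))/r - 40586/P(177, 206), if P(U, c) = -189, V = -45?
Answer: 5383934/25137 ≈ 214.18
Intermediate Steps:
r = -5586 (r = 133*(-42) = -5586)
(-83 + V*(-71))/r - 40586/P(177, 206) = (-83 - 45*(-71))/(-5586) - 40586/(-189) = (-83 + 3195)*(-1/5586) - 40586*(-1/189) = 3112*(-1/5586) + 5798/27 = -1556/2793 + 5798/27 = 5383934/25137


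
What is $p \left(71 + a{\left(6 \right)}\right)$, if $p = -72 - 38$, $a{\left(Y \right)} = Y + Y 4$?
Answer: $-11110$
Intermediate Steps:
$a{\left(Y \right)} = 5 Y$ ($a{\left(Y \right)} = Y + 4 Y = 5 Y$)
$p = -110$ ($p = -72 - 38 = -110$)
$p \left(71 + a{\left(6 \right)}\right) = - 110 \left(71 + 5 \cdot 6\right) = - 110 \left(71 + 30\right) = \left(-110\right) 101 = -11110$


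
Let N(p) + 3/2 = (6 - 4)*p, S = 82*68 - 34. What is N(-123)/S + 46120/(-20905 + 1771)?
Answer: -260332705/106040628 ≈ -2.4550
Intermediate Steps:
S = 5542 (S = 5576 - 34 = 5542)
N(p) = -3/2 + 2*p (N(p) = -3/2 + (6 - 4)*p = -3/2 + 2*p)
N(-123)/S + 46120/(-20905 + 1771) = (-3/2 + 2*(-123))/5542 + 46120/(-20905 + 1771) = (-3/2 - 246)*(1/5542) + 46120/(-19134) = -495/2*1/5542 + 46120*(-1/19134) = -495/11084 - 23060/9567 = -260332705/106040628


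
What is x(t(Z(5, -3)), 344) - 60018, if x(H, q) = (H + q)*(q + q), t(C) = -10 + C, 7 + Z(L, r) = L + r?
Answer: 166334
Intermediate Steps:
Z(L, r) = -7 + L + r (Z(L, r) = -7 + (L + r) = -7 + L + r)
x(H, q) = 2*q*(H + q) (x(H, q) = (H + q)*(2*q) = 2*q*(H + q))
x(t(Z(5, -3)), 344) - 60018 = 2*344*((-10 + (-7 + 5 - 3)) + 344) - 60018 = 2*344*((-10 - 5) + 344) - 60018 = 2*344*(-15 + 344) - 60018 = 2*344*329 - 60018 = 226352 - 60018 = 166334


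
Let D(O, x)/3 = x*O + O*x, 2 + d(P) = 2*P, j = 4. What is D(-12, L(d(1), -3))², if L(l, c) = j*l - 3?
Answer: 46656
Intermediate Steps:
d(P) = -2 + 2*P
L(l, c) = -3 + 4*l (L(l, c) = 4*l - 3 = -3 + 4*l)
D(O, x) = 6*O*x (D(O, x) = 3*(x*O + O*x) = 3*(O*x + O*x) = 3*(2*O*x) = 6*O*x)
D(-12, L(d(1), -3))² = (6*(-12)*(-3 + 4*(-2 + 2*1)))² = (6*(-12)*(-3 + 4*(-2 + 2)))² = (6*(-12)*(-3 + 4*0))² = (6*(-12)*(-3 + 0))² = (6*(-12)*(-3))² = 216² = 46656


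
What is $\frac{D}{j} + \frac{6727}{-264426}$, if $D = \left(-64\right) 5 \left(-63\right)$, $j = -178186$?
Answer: $- \frac{3264742691}{23558505618} \approx -0.13858$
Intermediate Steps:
$D = 20160$ ($D = \left(-320\right) \left(-63\right) = 20160$)
$\frac{D}{j} + \frac{6727}{-264426} = \frac{20160}{-178186} + \frac{6727}{-264426} = 20160 \left(- \frac{1}{178186}\right) + 6727 \left(- \frac{1}{264426}\right) = - \frac{10080}{89093} - \frac{6727}{264426} = - \frac{3264742691}{23558505618}$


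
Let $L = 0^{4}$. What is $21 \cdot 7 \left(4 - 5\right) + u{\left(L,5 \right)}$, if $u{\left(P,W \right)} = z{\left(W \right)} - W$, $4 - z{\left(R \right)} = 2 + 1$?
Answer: $-151$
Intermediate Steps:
$z{\left(R \right)} = 1$ ($z{\left(R \right)} = 4 - \left(2 + 1\right) = 4 - 3 = 1$)
$L = 0$
$u{\left(P,W \right)} = 1 - W$
$21 \cdot 7 \left(4 - 5\right) + u{\left(L,5 \right)} = 21 \cdot 7 \left(4 - 5\right) + \left(1 - 5\right) = 21 \cdot 7 \left(-1\right) + \left(1 - 5\right) = 21 \left(-7\right) - 4 = -147 - 4 = -151$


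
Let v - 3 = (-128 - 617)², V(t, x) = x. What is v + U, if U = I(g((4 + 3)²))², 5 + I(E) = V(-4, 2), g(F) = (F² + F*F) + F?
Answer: 555037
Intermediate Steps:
g(F) = F + 2*F² (g(F) = (F² + F²) + F = 2*F² + F = F + 2*F²)
I(E) = -3 (I(E) = -5 + 2 = -3)
U = 9 (U = (-3)² = 9)
v = 555028 (v = 3 + (-128 - 617)² = 3 + (-745)² = 3 + 555025 = 555028)
v + U = 555028 + 9 = 555037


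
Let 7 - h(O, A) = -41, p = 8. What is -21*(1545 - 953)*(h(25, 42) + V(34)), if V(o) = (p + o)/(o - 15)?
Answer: -11860128/19 ≈ -6.2422e+5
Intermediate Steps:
V(o) = (8 + o)/(-15 + o) (V(o) = (8 + o)/(o - 15) = (8 + o)/(-15 + o))
h(O, A) = 48 (h(O, A) = 7 - 1*(-41) = 7 + 41 = 48)
-21*(1545 - 953)*(h(25, 42) + V(34)) = -21*(1545 - 953)*(48 + (8 + 34)/(-15 + 34)) = -12432*(48 + 42/19) = -12432*954/19 = -21*564768/19 = -11860128/19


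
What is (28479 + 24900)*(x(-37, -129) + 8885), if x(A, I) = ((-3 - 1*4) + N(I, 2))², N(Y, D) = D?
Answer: 475606890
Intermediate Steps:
x(A, I) = 25 (x(A, I) = ((-3 - 1*4) + 2)² = ((-3 - 4) + 2)² = (-7 + 2)² = (-5)² = 25)
(28479 + 24900)*(x(-37, -129) + 8885) = (28479 + 24900)*(25 + 8885) = 53379*8910 = 475606890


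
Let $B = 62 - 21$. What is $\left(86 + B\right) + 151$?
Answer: $278$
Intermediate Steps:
$B = 41$
$\left(86 + B\right) + 151 = \left(86 + 41\right) + 151 = 127 + 151 = 278$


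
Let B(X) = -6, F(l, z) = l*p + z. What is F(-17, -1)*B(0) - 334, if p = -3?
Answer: -634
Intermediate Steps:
F(l, z) = z - 3*l (F(l, z) = l*(-3) + z = -3*l + z = z - 3*l)
F(-17, -1)*B(0) - 334 = (-1 - 3*(-17))*(-6) - 334 = (-1 + 51)*(-6) - 334 = 50*(-6) - 334 = -300 - 334 = -634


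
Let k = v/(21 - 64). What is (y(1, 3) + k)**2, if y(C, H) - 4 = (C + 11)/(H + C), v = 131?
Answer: 28900/1849 ≈ 15.630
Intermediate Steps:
y(C, H) = 4 + (11 + C)/(C + H) (y(C, H) = 4 + (C + 11)/(H + C) = 4 + (11 + C)/(C + H))
k = -131/43 (k = 131/(21 - 64) = 131/(-43) = 131*(-1/43) = -131/43 ≈ -3.0465)
(y(1, 3) + k)**2 = ((11 + 4*3 + 5*1)/(1 + 3) - 131/43)**2 = ((11 + 12 + 5)/4 - 131/43)**2 = ((1/4)*28 - 131/43)**2 = (7 - 131/43)**2 = (170/43)**2 = 28900/1849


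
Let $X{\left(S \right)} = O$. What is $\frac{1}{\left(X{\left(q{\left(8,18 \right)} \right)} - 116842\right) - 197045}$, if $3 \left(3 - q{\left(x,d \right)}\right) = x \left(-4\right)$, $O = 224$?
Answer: $- \frac{1}{313663} \approx -3.1881 \cdot 10^{-6}$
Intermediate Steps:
$q{\left(x,d \right)} = 3 + \frac{4 x}{3}$ ($q{\left(x,d \right)} = 3 - \frac{x \left(-4\right)}{3} = 3 - \frac{\left(-4\right) x}{3} = 3 + \frac{4 x}{3}$)
$X{\left(S \right)} = 224$
$\frac{1}{\left(X{\left(q{\left(8,18 \right)} \right)} - 116842\right) - 197045} = \frac{1}{\left(224 - 116842\right) - 197045} = \frac{1}{-116618 - 197045} = \frac{1}{-313663} = - \frac{1}{313663}$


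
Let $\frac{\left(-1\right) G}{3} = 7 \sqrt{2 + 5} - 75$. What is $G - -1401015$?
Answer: $1401240 - 21 \sqrt{7} \approx 1.4012 \cdot 10^{6}$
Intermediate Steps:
$G = 225 - 21 \sqrt{7}$ ($G = - 3 \left(7 \sqrt{2 + 5} - 75\right) = - 3 \left(7 \sqrt{7} - 75\right) = - 3 \left(-75 + 7 \sqrt{7}\right) = 225 - 21 \sqrt{7} \approx 169.44$)
$G - -1401015 = \left(225 - 21 \sqrt{7}\right) - -1401015 = \left(225 - 21 \sqrt{7}\right) + 1401015 = 1401240 - 21 \sqrt{7}$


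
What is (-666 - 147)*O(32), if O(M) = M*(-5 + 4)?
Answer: 26016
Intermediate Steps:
O(M) = -M (O(M) = M*(-1) = -M)
(-666 - 147)*O(32) = (-666 - 147)*(-1*32) = -813*(-32) = 26016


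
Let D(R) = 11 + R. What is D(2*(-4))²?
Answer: 9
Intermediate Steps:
D(2*(-4))² = (11 + 2*(-4))² = (11 - 8)² = 3² = 9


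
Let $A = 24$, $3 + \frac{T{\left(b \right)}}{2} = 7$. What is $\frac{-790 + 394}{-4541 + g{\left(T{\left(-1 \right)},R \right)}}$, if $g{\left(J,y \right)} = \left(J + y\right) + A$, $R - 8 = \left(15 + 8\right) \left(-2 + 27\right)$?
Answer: $\frac{198}{1963} \approx 0.10087$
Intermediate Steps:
$T{\left(b \right)} = 8$ ($T{\left(b \right)} = -6 + 2 \cdot 7 = -6 + 14 = 8$)
$R = 583$ ($R = 8 + \left(15 + 8\right) \left(-2 + 27\right) = 8 + 23 \cdot 25 = 8 + 575 = 583$)
$g{\left(J,y \right)} = 24 + J + y$ ($g{\left(J,y \right)} = \left(J + y\right) + 24 = 24 + J + y$)
$\frac{-790 + 394}{-4541 + g{\left(T{\left(-1 \right)},R \right)}} = \frac{-790 + 394}{-4541 + \left(24 + 8 + 583\right)} = - \frac{396}{-4541 + 615} = - \frac{396}{-3926} = \left(-396\right) \left(- \frac{1}{3926}\right) = \frac{198}{1963}$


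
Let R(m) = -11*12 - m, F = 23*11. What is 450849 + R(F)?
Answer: 450464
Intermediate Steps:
F = 253
R(m) = -132 - m
450849 + R(F) = 450849 + (-132 - 1*253) = 450849 + (-132 - 253) = 450849 - 385 = 450464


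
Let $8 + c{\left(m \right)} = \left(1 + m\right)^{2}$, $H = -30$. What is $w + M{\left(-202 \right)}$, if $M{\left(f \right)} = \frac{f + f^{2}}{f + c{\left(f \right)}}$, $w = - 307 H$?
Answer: $\frac{123399904}{13397} \approx 9211.0$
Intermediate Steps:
$c{\left(m \right)} = -8 + \left(1 + m\right)^{2}$
$w = 9210$ ($w = \left(-307\right) \left(-30\right) = 9210$)
$M{\left(f \right)} = \frac{f + f^{2}}{-8 + f + \left(1 + f\right)^{2}}$ ($M{\left(f \right)} = \frac{f + f^{2}}{f + \left(-8 + \left(1 + f\right)^{2}\right)} = \frac{f + f^{2}}{-8 + f + \left(1 + f\right)^{2}}$)
$w + M{\left(-202 \right)} = 9210 - \frac{202 \left(1 - 202\right)}{-8 - 202 + \left(1 - 202\right)^{2}} = 9210 - 202 \frac{1}{-8 - 202 + \left(-201\right)^{2}} \left(-201\right) = 9210 - 202 \frac{1}{-8 - 202 + 40401} \left(-201\right) = 9210 - 202 \cdot \frac{1}{40191} \left(-201\right) = 9210 - \frac{202}{40191} \left(-201\right) = 9210 + \frac{13534}{13397} = \frac{123399904}{13397}$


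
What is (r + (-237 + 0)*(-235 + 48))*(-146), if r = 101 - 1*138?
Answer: -6465172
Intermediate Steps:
r = -37 (r = 101 - 138 = -37)
(r + (-237 + 0)*(-235 + 48))*(-146) = (-37 + (-237 + 0)*(-235 + 48))*(-146) = (-37 - 237*(-187))*(-146) = (-37 + 44319)*(-146) = 44282*(-146) = -6465172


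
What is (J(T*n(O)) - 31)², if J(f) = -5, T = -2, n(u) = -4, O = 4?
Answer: 1296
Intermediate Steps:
(J(T*n(O)) - 31)² = (-5 - 31)² = (-36)² = 1296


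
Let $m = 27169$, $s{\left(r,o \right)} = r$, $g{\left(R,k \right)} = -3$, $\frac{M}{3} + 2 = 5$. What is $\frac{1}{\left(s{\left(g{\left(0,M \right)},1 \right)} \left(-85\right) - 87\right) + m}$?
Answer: $\frac{1}{27337} \approx 3.658 \cdot 10^{-5}$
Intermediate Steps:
$M = 9$ ($M = -6 + 3 \cdot 5 = -6 + 15 = 9$)
$\frac{1}{\left(s{\left(g{\left(0,M \right)},1 \right)} \left(-85\right) - 87\right) + m} = \frac{1}{\left(\left(-3\right) \left(-85\right) - 87\right) + 27169} = \frac{1}{\left(255 - 87\right) + 27169} = \frac{1}{168 + 27169} = \frac{1}{27337}$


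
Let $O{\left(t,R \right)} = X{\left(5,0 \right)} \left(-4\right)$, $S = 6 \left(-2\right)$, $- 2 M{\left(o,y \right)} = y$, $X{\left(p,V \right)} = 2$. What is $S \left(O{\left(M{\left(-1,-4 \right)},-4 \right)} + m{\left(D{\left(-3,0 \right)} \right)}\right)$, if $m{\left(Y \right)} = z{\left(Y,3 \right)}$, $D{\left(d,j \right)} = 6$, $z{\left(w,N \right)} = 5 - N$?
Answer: $72$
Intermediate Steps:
$M{\left(o,y \right)} = - \frac{y}{2}$
$m{\left(Y \right)} = 2$ ($m{\left(Y \right)} = 5 - 3 = 2$)
$S = -12$
$O{\left(t,R \right)} = -8$ ($O{\left(t,R \right)} = 2 \left(-4\right) = -8$)
$S \left(O{\left(M{\left(-1,-4 \right)},-4 \right)} + m{\left(D{\left(-3,0 \right)} \right)}\right) = - 12 \left(-8 + 2\right) = \left(-12\right) \left(-6\right) = 72$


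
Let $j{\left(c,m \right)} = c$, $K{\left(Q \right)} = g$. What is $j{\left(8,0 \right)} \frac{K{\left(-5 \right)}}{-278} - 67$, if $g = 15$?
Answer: $- \frac{9373}{139} \approx -67.432$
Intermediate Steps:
$K{\left(Q \right)} = 15$
$j{\left(8,0 \right)} \frac{K{\left(-5 \right)}}{-278} - 67 = 8 \frac{15}{-278} - 67 = 8 \cdot 15 \left(- \frac{1}{278}\right) - 67 = 8 \left(- \frac{15}{278}\right) - 67 = - \frac{60}{139} - 67 = - \frac{9373}{139}$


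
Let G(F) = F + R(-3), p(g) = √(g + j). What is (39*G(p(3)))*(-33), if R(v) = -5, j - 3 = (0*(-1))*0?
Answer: 6435 - 1287*√6 ≈ 3282.5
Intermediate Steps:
j = 3 (j = 3 + (0*(-1))*0 = 3 + 0*0 = 3 + 0 = 3)
p(g) = √(3 + g) (p(g) = √(g + 3) = √(3 + g))
G(F) = -5 + F (G(F) = F - 5 = -5 + F)
(39*G(p(3)))*(-33) = (39*(-5 + √(3 + 3)))*(-33) = (39*(-5 + √6))*(-33) = (-195 + 39*√6)*(-33) = 6435 - 1287*√6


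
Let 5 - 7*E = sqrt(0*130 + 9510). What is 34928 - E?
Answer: 244491/7 + sqrt(9510)/7 ≈ 34941.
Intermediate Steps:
E = 5/7 - sqrt(9510)/7 (E = 5/7 - sqrt(0*130 + 9510)/7 = 5/7 - sqrt(0 + 9510)/7 = 5/7 - sqrt(9510)/7 ≈ -13.217)
34928 - E = 34928 - (5/7 - sqrt(9510)/7) = 34928 + (-5/7 + sqrt(9510)/7) = 244491/7 + sqrt(9510)/7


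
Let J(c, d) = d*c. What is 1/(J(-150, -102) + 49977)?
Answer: 1/65277 ≈ 1.5319e-5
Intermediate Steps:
J(c, d) = c*d
1/(J(-150, -102) + 49977) = 1/(-150*(-102) + 49977) = 1/(15300 + 49977) = 1/65277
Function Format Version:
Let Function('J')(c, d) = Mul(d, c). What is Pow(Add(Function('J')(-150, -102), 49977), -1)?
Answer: Rational(1, 65277) ≈ 1.5319e-5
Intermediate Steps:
Function('J')(c, d) = Mul(c, d)
Pow(Add(Function('J')(-150, -102), 49977), -1) = Pow(Add(Mul(-150, -102), 49977), -1) = Pow(Add(15300, 49977), -1) = Pow(65277, -1) = Rational(1, 65277)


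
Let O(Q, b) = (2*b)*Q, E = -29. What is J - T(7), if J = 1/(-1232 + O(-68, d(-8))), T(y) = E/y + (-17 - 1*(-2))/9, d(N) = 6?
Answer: 249835/43008 ≈ 5.8090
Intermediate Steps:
T(y) = -5/3 - 29/y (T(y) = -29/y + (-17 - 1*(-2))/9 = -29/y + (-17 + 2)*(⅑) = -29/y - 15*⅑ = -29/y - 5/3 = -5/3 - 29/y)
O(Q, b) = 2*Q*b
J = -1/2048 (J = 1/(-1232 + 2*(-68)*6) = 1/(-1232 - 816) = 1/(-2048) = -1/2048 ≈ -0.00048828)
J - T(7) = -1/2048 - (-5/3 - 29/7) = -1/2048 - 1*(-122/21) = -1/2048 + 122/21 = 249835/43008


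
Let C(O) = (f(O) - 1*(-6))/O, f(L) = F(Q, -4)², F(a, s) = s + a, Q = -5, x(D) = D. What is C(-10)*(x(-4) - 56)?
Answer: 522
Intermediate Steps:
F(a, s) = a + s
f(L) = 81 (f(L) = (-5 - 4)² = (-9)² = 81)
C(O) = 87/O (C(O) = (81 - 1*(-6))/O = (81 + 6)/O = 87/O)
C(-10)*(x(-4) - 56) = (87/(-10))*(-4 - 56) = (87*(-⅒))*(-60) = -87/10*(-60) = 522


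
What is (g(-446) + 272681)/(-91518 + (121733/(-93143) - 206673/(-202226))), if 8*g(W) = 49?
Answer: -20545269284954023/6895330349540572 ≈ -2.9796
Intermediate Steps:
g(W) = 49/8 (g(W) = (1/8)*49 = 49/8)
(g(-446) + 272681)/(-91518 + (121733/(-93143) - 206673/(-202226))) = (49/8 + 272681)/(-91518 + (121733/(-93143) - 206673/(-202226))) = 2181497/(8*(-91518 + (121733*(-1/93143) - 206673*(-1/202226)))) = 2181497/(8*(-91518 + (-121733/93143 + 206673/202226))) = 2181497/(8*(-91518 - 5367434419/18835936318)) = 2181497/(8*(-1723832587385143/18835936318)) = (2181497/8)*(-18835936318/1723832587385143) = -20545269284954023/6895330349540572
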